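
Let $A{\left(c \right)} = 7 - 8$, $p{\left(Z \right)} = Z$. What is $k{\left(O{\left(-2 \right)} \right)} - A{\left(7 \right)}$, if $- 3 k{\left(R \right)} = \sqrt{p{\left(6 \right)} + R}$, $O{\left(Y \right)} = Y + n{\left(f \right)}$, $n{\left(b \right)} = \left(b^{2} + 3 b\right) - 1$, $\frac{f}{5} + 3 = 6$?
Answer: $1 - \frac{\sqrt{273}}{3} \approx -4.5076$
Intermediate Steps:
$f = 15$ ($f = -15 + 5 \cdot 6 = -15 + 30 = 15$)
$n{\left(b \right)} = -1 + b^{2} + 3 b$
$A{\left(c \right)} = -1$
$O{\left(Y \right)} = 269 + Y$ ($O{\left(Y \right)} = Y + \left(-1 + 15^{2} + 3 \cdot 15\right) = Y + \left(-1 + 225 + 45\right) = Y + 269 = 269 + Y$)
$k{\left(R \right)} = - \frac{\sqrt{6 + R}}{3}$
$k{\left(O{\left(-2 \right)} \right)} - A{\left(7 \right)} = - \frac{\sqrt{6 + \left(269 - 2\right)}}{3} - -1 = - \frac{\sqrt{6 + 267}}{3} + 1 = - \frac{\sqrt{273}}{3} + 1 = 1 - \frac{\sqrt{273}}{3}$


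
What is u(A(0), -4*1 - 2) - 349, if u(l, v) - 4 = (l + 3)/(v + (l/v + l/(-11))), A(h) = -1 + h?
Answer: -130887/379 ≈ -345.35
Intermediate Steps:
u(l, v) = 4 + (3 + l)/(v - l/11 + l/v) (u(l, v) = 4 + (l + 3)/(v + (l/v + l/(-11))) = 4 + (3 + l)/(v + (l/v + l*(-1/11))) = 4 + (3 + l)/(v + (l/v - l/11)) = 4 + (3 + l)/(v + (-l/11 + l/v)) = 4 + (3 + l)/(v - l/11 + l/v))
u(A(0), -4*1 - 2) - 349 = (33*(-4*1 - 2) + 44*(-1 + 0) + 44*(-4*1 - 2)² + 7*(-1 + 0)*(-4*1 - 2))/(11*(-1 + 0) + 11*(-4*1 - 2)² - (-1 + 0)*(-4*1 - 2)) - 349 = (33*(-4 - 2) + 44*(-1) + 44*(-4 - 2)² + 7*(-1)*(-4 - 2))/(11*(-1) + 11*(-4 - 2)² - 1*(-1)*(-4 - 2)) - 349 = (33*(-6) - 44 + 44*(-6)² + 7*(-1)*(-6))/(-11 + 11*(-6)² - 1*(-1)*(-6)) - 349 = (-198 - 44 + 44*36 + 42)/(-11 + 11*36 - 6) - 349 = (-198 - 44 + 1584 + 42)/(-11 + 396 - 6) - 349 = 1384/379 - 349 = -130887/379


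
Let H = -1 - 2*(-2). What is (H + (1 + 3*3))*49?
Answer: 637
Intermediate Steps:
H = 3 (H = -1 + 4 = 3)
(H + (1 + 3*3))*49 = (3 + (1 + 3*3))*49 = (3 + (1 + 9))*49 = (3 + 10)*49 = 13*49 = 637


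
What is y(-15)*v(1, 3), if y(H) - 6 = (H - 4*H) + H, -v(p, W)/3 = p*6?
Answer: -648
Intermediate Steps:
v(p, W) = -18*p (v(p, W) = -3*p*6 = -18*p)
y(H) = 6 - 2*H (y(H) = 6 + ((H - 4*H) + H) = 6 + (-3*H + H) = 6 - 2*H)
y(-15)*v(1, 3) = (6 - 2*(-15))*(-18*1) = (6 + 30)*(-18) = 36*(-18) = -648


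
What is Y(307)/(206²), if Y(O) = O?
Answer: 307/42436 ≈ 0.0072344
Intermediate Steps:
Y(307)/(206²) = 307/(206²) = 307/42436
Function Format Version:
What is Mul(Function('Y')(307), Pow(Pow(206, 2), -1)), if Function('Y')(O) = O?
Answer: Rational(307, 42436) ≈ 0.0072344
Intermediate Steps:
Mul(Function('Y')(307), Pow(Pow(206, 2), -1)) = Mul(307, Pow(Pow(206, 2), -1)) = Mul(307, Pow(42436, -1)) = Mul(307, Rational(1, 42436)) = Rational(307, 42436)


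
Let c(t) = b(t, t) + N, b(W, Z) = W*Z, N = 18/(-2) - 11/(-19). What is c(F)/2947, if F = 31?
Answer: 18099/55993 ≈ 0.32324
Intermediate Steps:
N = -160/19 (N = 18*(-½) - 11*(-1/19) = -9 + 11/19 = -160/19 ≈ -8.4211)
c(t) = -160/19 + t² (c(t) = t*t - 160/19 = t² - 160/19 = -160/19 + t²)
c(F)/2947 = (-160/19 + 31²)/2947 = (-160/19 + 961)*(1/2947) = (18099/19)*(1/2947) = 18099/55993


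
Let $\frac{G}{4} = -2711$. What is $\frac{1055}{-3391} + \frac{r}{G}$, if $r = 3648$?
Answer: $- \frac{5952697}{9193001} \approx -0.64752$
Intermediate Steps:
$G = -10844$ ($G = 4 \left(-2711\right) = -10844$)
$\frac{1055}{-3391} + \frac{r}{G} = \frac{1055}{-3391} + \frac{3648}{-10844} = 1055 \left(- \frac{1}{3391}\right) + 3648 \left(- \frac{1}{10844}\right) = - \frac{1055}{3391} - \frac{912}{2711} = - \frac{5952697}{9193001}$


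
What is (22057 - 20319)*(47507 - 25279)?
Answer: 38632264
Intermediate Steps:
(22057 - 20319)*(47507 - 25279) = 1738*22228 = 38632264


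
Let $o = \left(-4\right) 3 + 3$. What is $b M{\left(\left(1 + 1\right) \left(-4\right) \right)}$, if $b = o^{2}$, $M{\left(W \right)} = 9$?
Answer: $729$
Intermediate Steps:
$o = -9$ ($o = -12 + 3 = -9$)
$b = 81$ ($b = \left(-9\right)^{2} = 81$)
$b M{\left(\left(1 + 1\right) \left(-4\right) \right)} = 81 \cdot 9 = 729$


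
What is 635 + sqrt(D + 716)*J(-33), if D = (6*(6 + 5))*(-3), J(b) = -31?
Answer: 635 - 31*sqrt(518) ≈ -70.548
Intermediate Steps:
D = -198 (D = (6*11)*(-3) = 66*(-3) = -198)
635 + sqrt(D + 716)*J(-33) = 635 + sqrt(-198 + 716)*(-31) = 635 + sqrt(518)*(-31) = 635 - 31*sqrt(518)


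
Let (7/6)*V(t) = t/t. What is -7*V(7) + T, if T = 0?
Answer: -6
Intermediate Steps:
V(t) = 6/7 (V(t) = 6*(t/t)/7 = (6/7)*1 = 6/7)
-7*V(7) + T = -7*6/7 + 0 = -6 + 0 = -6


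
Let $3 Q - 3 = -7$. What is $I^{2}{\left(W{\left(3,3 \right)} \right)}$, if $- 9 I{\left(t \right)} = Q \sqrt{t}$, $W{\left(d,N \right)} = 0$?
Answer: $0$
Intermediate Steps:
$Q = - \frac{4}{3}$ ($Q = 1 + \frac{1}{3} \left(-7\right) = 1 - \frac{7}{3} = - \frac{4}{3} \approx -1.3333$)
$I{\left(t \right)} = \frac{4 \sqrt{t}}{27}$ ($I{\left(t \right)} = - \frac{\left(- \frac{4}{3}\right) \sqrt{t}}{9} = \frac{4 \sqrt{t}}{27}$)
$I^{2}{\left(W{\left(3,3 \right)} \right)} = \left(\frac{4 \sqrt{0}}{27}\right)^{2} = \left(\frac{4}{27} \cdot 0\right)^{2} = 0^{2} = 0$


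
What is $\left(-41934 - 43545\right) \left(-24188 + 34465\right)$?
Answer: $-878467683$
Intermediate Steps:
$\left(-41934 - 43545\right) \left(-24188 + 34465\right) = \left(-85479\right) 10277 = -878467683$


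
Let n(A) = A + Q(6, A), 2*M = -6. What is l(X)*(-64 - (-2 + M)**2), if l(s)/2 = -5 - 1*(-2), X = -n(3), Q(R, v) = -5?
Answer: 534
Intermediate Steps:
M = -3 (M = (1/2)*(-6) = -3)
n(A) = -5 + A (n(A) = A - 5 = -5 + A)
X = 2 (X = -(-5 + 3) = -1*(-2) = 2)
l(s) = -6 (l(s) = 2*(-5 - 1*(-2)) = 2*(-5 + 2) = 2*(-3) = -6)
l(X)*(-64 - (-2 + M)**2) = -6*(-64 - (-2 - 3)**2) = -6*(-64 - 1*(-5)**2) = -6*(-64 - 1*25) = -6*(-64 - 25) = -6*(-89) = 534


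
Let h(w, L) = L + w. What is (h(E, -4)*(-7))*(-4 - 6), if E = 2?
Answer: -140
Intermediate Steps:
(h(E, -4)*(-7))*(-4 - 6) = ((-4 + 2)*(-7))*(-4 - 6) = -2*(-7)*(-10) = 14*(-10) = -140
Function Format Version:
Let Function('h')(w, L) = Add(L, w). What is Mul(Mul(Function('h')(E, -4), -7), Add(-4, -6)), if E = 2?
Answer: -140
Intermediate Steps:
Mul(Mul(Function('h')(E, -4), -7), Add(-4, -6)) = Mul(Mul(Add(-4, 2), -7), Add(-4, -6)) = Mul(Mul(-2, -7), -10) = Mul(14, -10) = -140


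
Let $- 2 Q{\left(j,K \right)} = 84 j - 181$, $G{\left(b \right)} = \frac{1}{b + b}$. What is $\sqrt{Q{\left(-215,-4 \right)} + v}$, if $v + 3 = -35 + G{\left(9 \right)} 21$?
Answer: $\frac{\sqrt{81753}}{3} \approx 95.308$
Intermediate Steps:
$G{\left(b \right)} = \frac{1}{2 b}$
$Q{\left(j,K \right)} = \frac{181}{2} - 42 j$ ($Q{\left(j,K \right)} = - \frac{84 j - 181}{2} = - \frac{-181 + 84 j}{2} = \frac{181}{2} - 42 j$)
$v = - \frac{221}{6}$ ($v = -3 - \left(35 - \frac{1}{2 \cdot 9} \cdot 21\right) = -3 - \left(35 - \frac{1}{2} \cdot \frac{1}{9} \cdot 21\right) = -3 + \left(-35 + \frac{1}{18} \cdot 21\right) = -3 + \left(-35 + \frac{7}{6}\right) = -3 - \frac{203}{6} = - \frac{221}{6} \approx -36.833$)
$\sqrt{Q{\left(-215,-4 \right)} + v} = \sqrt{\left(\frac{181}{2} - -9030\right) - \frac{221}{6}} = \sqrt{\left(\frac{181}{2} + 9030\right) - \frac{221}{6}} = \sqrt{\frac{18241}{2} - \frac{221}{6}} = \sqrt{\frac{27251}{3}} = \frac{\sqrt{81753}}{3}$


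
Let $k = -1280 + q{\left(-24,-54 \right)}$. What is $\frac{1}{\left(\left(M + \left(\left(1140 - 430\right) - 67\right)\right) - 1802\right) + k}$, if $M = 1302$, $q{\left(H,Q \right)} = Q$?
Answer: $- \frac{1}{1191} \approx -0.00083963$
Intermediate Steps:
$k = -1334$ ($k = -1280 - 54 = -1334$)
$\frac{1}{\left(\left(M + \left(\left(1140 - 430\right) - 67\right)\right) - 1802\right) + k} = \frac{1}{\left(\left(1302 + \left(\left(1140 - 430\right) - 67\right)\right) - 1802\right) - 1334} = \frac{1}{\left(\left(1302 + \left(710 - 67\right)\right) - 1802\right) - 1334} = \frac{1}{\left(\left(1302 + 643\right) - 1802\right) - 1334} = \frac{1}{\left(1945 - 1802\right) - 1334} = \frac{1}{143 - 1334} = \frac{1}{-1191} = - \frac{1}{1191}$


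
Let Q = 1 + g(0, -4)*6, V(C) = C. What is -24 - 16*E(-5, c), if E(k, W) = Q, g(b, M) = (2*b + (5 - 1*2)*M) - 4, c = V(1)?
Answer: 1496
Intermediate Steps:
c = 1
g(b, M) = -4 + 2*b + 3*M (g(b, M) = (2*b + (5 - 2)*M) - 4 = (2*b + 3*M) - 4 = -4 + 2*b + 3*M)
Q = -95 (Q = 1 + (-4 + 2*0 + 3*(-4))*6 = 1 + (-4 + 0 - 12)*6 = 1 - 16*6 = 1 - 96 = -95)
E(k, W) = -95
-24 - 16*E(-5, c) = -24 - 16*(-95) = -24 + 1520 = 1496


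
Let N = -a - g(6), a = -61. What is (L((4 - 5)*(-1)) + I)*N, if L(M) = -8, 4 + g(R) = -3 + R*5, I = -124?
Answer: -5016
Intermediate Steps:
g(R) = -7 + 5*R (g(R) = -4 + (-3 + R*5) = -4 + (-3 + 5*R) = -7 + 5*R)
N = 38 (N = -1*(-61) - (-7 + 5*6) = 61 - (-7 + 30) = 61 - 1*23 = 61 - 23 = 38)
(L((4 - 5)*(-1)) + I)*N = (-8 - 124)*38 = -132*38 = -5016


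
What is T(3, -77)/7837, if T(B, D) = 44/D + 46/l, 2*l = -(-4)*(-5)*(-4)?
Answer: 81/1097180 ≈ 7.3826e-5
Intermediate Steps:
l = 40 (l = (-(-4)*(-5)*(-4))/2 = (-4*5*(-4))/2 = (-20*(-4))/2 = (½)*80 = 40)
T(B, D) = 23/20 + 44/D (T(B, D) = 44/D + 46/40 = 44/D + 46*(1/40) = 44/D + 23/20 = 23/20 + 44/D)
T(3, -77)/7837 = (23/20 + 44/(-77))/7837 = (23/20 + 44*(-1/77))*(1/7837) = (23/20 - 4/7)*(1/7837) = (81/140)*(1/7837) = 81/1097180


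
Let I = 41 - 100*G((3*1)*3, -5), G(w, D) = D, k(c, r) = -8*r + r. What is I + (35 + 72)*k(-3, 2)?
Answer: -957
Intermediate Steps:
k(c, r) = -7*r
I = 541 (I = 41 - 100*(-5) = 41 + 500 = 541)
I + (35 + 72)*k(-3, 2) = 541 + (35 + 72)*(-7*2) = 541 + 107*(-14) = 541 - 1498 = -957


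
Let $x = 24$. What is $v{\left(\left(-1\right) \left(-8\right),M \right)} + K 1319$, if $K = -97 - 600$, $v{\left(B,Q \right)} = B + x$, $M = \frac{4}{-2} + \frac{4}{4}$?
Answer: $-919311$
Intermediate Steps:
$M = -1$ ($M = 4 \left(- \frac{1}{2}\right) + 4 \cdot \frac{1}{4} = -2 + 1 = -1$)
$v{\left(B,Q \right)} = 24 + B$ ($v{\left(B,Q \right)} = B + 24 = 24 + B$)
$K = -697$ ($K = -97 - 600 = -697$)
$v{\left(\left(-1\right) \left(-8\right),M \right)} + K 1319 = \left(24 - -8\right) - 919343 = \left(24 + 8\right) - 919343 = 32 - 919343 = -919311$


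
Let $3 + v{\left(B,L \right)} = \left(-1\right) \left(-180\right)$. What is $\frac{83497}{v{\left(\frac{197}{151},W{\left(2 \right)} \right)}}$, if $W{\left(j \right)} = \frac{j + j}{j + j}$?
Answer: $\frac{83497}{177} \approx 471.73$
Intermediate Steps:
$W{\left(j \right)} = 1$ ($W{\left(j \right)} = \frac{2 j}{2 j} = 2 j \frac{1}{2 j} = 1$)
$v{\left(B,L \right)} = 177$ ($v{\left(B,L \right)} = -3 - -180 = -3 + 180 = 177$)
$\frac{83497}{v{\left(\frac{197}{151},W{\left(2 \right)} \right)}} = \frac{83497}{177}$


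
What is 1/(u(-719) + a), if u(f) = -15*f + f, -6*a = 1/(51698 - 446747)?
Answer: 2370294/23859379405 ≈ 9.9344e-5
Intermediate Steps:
a = 1/2370294 (a = -1/(6*(51698 - 446747)) = -1/6/(-395049) = -1/6*(-1/395049) = 1/2370294 ≈ 4.2189e-7)
u(f) = -14*f
1/(u(-719) + a) = 1/(-14*(-719) + 1/2370294) = 1/(10066 + 1/2370294) = 1/(23859379405/2370294) = 2370294/23859379405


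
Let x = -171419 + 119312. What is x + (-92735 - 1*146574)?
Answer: -291416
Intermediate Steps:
x = -52107
x + (-92735 - 1*146574) = -52107 + (-92735 - 1*146574) = -52107 + (-92735 - 146574) = -52107 - 239309 = -291416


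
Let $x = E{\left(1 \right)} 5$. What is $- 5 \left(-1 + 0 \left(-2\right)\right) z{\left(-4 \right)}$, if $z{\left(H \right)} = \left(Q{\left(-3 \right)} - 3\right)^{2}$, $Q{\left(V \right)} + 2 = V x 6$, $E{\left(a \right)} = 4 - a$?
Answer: $378125$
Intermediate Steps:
$x = 15$ ($x = \left(4 - 1\right) 5 = 3 \cdot 5 = 15$)
$Q{\left(V \right)} = -2 + 90 V$ ($Q{\left(V \right)} = -2 + V 15 \cdot 6 = -2 + 15 V 6 = -2 + 90 V$)
$z{\left(H \right)} = 75625$ ($z{\left(H \right)} = \left(\left(-2 + 90 \left(-3\right)\right) - 3\right)^{2} = \left(\left(-2 - 270\right) - 3\right)^{2} = \left(-272 - 3\right)^{2} = \left(-275\right)^{2} = 75625$)
$- 5 \left(-1 + 0 \left(-2\right)\right) z{\left(-4 \right)} = - 5 \left(-1 + 0 \left(-2\right)\right) 75625 = - 5 \left(-1 + 0\right) 75625 = \left(-5\right) \left(-1\right) 75625 = 5 \cdot 75625 = 378125$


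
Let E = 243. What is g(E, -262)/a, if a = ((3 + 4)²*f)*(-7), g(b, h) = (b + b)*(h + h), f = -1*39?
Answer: -84888/4459 ≈ -19.037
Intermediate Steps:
f = -39
g(b, h) = 4*b*h (g(b, h) = (2*b)*(2*h) = 4*b*h)
a = 13377 (a = ((3 + 4)²*(-39))*(-7) = (7²*(-39))*(-7) = (49*(-39))*(-7) = -1911*(-7) = 13377)
g(E, -262)/a = (4*243*(-262))/13377 = -254664*1/13377 = -84888/4459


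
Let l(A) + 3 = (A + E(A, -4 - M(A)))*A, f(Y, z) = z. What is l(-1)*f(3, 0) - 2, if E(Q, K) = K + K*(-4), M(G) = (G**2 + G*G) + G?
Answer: -2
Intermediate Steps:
M(G) = G + 2*G**2 (M(G) = (G**2 + G**2) + G = 2*G**2 + G = G + 2*G**2)
E(Q, K) = -3*K (E(Q, K) = K - 4*K = -3*K)
l(A) = -3 + A*(12 + A + 3*A*(1 + 2*A)) (l(A) = -3 + (A - 3*(-4 - A*(1 + 2*A)))*A = -3 + (A + (12 + 3*A*(1 + 2*A)))*A = -3 + (12 + A + 3*A*(1 + 2*A))*A = -3 + A*(12 + A + 3*A*(1 + 2*A)))
l(-1)*f(3, 0) - 2 = (-3 + 4*(-1)**2 + 6*(-1)**3 + 12*(-1))*0 - 2 = (-3 + 4*1 + 6*(-1) - 12)*0 - 2 = (-3 + 4 - 6 - 12)*0 - 2 = -17*0 - 2 = 0 - 2 = -2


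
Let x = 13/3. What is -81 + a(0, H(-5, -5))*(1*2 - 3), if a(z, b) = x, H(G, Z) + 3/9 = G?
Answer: -256/3 ≈ -85.333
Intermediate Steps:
H(G, Z) = -⅓ + G
x = 13/3 (x = 13*(⅓) = 13/3 ≈ 4.3333)
a(z, b) = 13/3
-81 + a(0, H(-5, -5))*(1*2 - 3) = -81 + 13*(1*2 - 3)/3 = -81 + 13*(2 - 3)/3 = -81 + (13/3)*(-1) = -81 - 13/3 = -256/3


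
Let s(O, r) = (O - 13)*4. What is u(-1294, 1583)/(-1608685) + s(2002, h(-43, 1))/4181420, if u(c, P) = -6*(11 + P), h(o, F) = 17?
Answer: 2639489937/336329381635 ≈ 0.0078479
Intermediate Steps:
u(c, P) = -66 - 6*P
s(O, r) = -52 + 4*O (s(O, r) = (-13 + O)*4 = -52 + 4*O)
u(-1294, 1583)/(-1608685) + s(2002, h(-43, 1))/4181420 = (-66 - 6*1583)/(-1608685) + (-52 + 4*2002)/4181420 = (-66 - 9498)*(-1/1608685) + (-52 + 8008)*(1/4181420) = -9564*(-1/1608685) + 7956*(1/4181420) = 9564/1608685 + 1989/1045355 = 2639489937/336329381635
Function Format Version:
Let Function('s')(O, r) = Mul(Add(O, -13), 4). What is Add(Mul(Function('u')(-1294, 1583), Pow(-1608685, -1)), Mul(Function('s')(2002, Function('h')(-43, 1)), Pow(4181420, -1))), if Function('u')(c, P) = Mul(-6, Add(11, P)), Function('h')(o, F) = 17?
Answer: Rational(2639489937, 336329381635) ≈ 0.0078479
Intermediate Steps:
Function('u')(c, P) = Add(-66, Mul(-6, P))
Function('s')(O, r) = Add(-52, Mul(4, O)) (Function('s')(O, r) = Mul(Add(-13, O), 4) = Add(-52, Mul(4, O)))
Add(Mul(Function('u')(-1294, 1583), Pow(-1608685, -1)), Mul(Function('s')(2002, Function('h')(-43, 1)), Pow(4181420, -1))) = Add(Mul(Add(-66, Mul(-6, 1583)), Pow(-1608685, -1)), Mul(Add(-52, Mul(4, 2002)), Pow(4181420, -1))) = Add(Mul(Add(-66, -9498), Rational(-1, 1608685)), Mul(Add(-52, 8008), Rational(1, 4181420))) = Add(Mul(-9564, Rational(-1, 1608685)), Mul(7956, Rational(1, 4181420))) = Add(Rational(9564, 1608685), Rational(1989, 1045355)) = Rational(2639489937, 336329381635)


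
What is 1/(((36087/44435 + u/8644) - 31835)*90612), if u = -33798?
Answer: -96024035/277021056383280306 ≈ -3.4663e-10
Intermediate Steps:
1/(((36087/44435 + u/8644) - 31835)*90612) = 1/(((36087/44435 - 33798/8644) - 31835)*90612) = (1/90612)/((36087*(1/44435) - 33798*1/8644) - 31835) = (1/90612)/((36087/44435 - 16899/4322) - 31835) = (1/90612)/(-594939051/192048070 - 31835) = (1/90612)/(-6114445247501/192048070) = -192048070/6114445247501*1/90612 = -96024035/277021056383280306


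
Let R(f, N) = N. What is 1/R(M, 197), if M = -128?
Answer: 1/197 ≈ 0.0050761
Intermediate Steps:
1/R(M, 197) = 1/197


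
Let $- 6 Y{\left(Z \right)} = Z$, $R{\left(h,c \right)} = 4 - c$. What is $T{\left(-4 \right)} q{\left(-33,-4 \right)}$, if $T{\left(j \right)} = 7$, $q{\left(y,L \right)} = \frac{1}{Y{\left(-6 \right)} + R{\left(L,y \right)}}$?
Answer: $\frac{7}{38} \approx 0.18421$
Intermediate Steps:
$Y{\left(Z \right)} = - \frac{Z}{6}$
$q{\left(y,L \right)} = \frac{1}{5 - y}$ ($q{\left(y,L \right)} = \frac{1}{\left(- \frac{1}{6}\right) \left(-6\right) - \left(-4 + y\right)} = \frac{1}{1 - \left(-4 + y\right)} = \frac{1}{5 - y}$)
$T{\left(-4 \right)} q{\left(-33,-4 \right)} = 7 \left(- \frac{1}{-5 - 33}\right) = 7 \left(- \frac{1}{-38}\right) = 7 \left(\left(-1\right) \left(- \frac{1}{38}\right)\right) = 7 \cdot \frac{1}{38} = \frac{7}{38}$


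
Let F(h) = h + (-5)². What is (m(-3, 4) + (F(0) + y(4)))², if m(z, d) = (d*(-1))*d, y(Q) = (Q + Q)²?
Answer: 5329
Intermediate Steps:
F(h) = 25 + h (F(h) = h + 25 = 25 + h)
y(Q) = 4*Q² (y(Q) = (2*Q)² = 4*Q²)
m(z, d) = -d² (m(z, d) = (-d)*d = -d²)
(m(-3, 4) + (F(0) + y(4)))² = (-1*4² + ((25 + 0) + 4*4²))² = (-1*16 + (25 + 4*16))² = (-16 + (25 + 64))² = (-16 + 89)² = 73² = 5329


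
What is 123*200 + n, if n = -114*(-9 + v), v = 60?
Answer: 18786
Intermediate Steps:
n = -5814 (n = -114*(-9 + 60) = -114*51 = -5814)
123*200 + n = 123*200 - 5814 = 24600 - 5814 = 18786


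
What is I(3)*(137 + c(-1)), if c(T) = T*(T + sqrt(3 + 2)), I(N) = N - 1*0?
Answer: 414 - 3*sqrt(5) ≈ 407.29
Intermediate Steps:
I(N) = N (I(N) = N + 0 = N)
c(T) = T*(T + sqrt(5))
I(3)*(137 + c(-1)) = 3*(137 - (-1 + sqrt(5))) = 3*(137 + (1 - sqrt(5))) = 3*(138 - sqrt(5)) = 414 - 3*sqrt(5)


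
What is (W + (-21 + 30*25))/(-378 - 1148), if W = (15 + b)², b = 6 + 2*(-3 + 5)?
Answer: -677/763 ≈ -0.88729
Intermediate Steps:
b = 10 (b = 6 + 2*2 = 6 + 4 = 10)
W = 625 (W = (15 + 10)² = 25² = 625)
(W + (-21 + 30*25))/(-378 - 1148) = (625 + (-21 + 30*25))/(-378 - 1148) = (625 + (-21 + 750))/(-1526) = (625 + 729)*(-1/1526) = 1354*(-1/1526) = -677/763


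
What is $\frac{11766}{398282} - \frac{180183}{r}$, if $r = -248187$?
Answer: $\frac{12447302308}{16474735789} \approx 0.75554$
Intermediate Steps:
$\frac{11766}{398282} - \frac{180183}{r} = \frac{11766}{398282} - \frac{180183}{-248187} = 11766 \cdot \frac{1}{398282} - - \frac{60061}{82729} = \frac{5883}{199141} + \frac{60061}{82729} = \frac{12447302308}{16474735789}$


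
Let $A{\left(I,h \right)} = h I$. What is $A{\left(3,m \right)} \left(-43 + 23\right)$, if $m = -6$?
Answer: $360$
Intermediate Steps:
$A{\left(I,h \right)} = I h$
$A{\left(3,m \right)} \left(-43 + 23\right) = 3 \left(-6\right) \left(-43 + 23\right) = \left(-18\right) \left(-20\right) = 360$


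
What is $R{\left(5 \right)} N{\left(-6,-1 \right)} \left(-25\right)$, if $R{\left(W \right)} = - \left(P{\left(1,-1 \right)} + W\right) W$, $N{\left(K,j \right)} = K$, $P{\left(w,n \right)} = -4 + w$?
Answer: $-1500$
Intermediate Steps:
$R{\left(W \right)} = - W \left(-3 + W\right)$ ($R{\left(W \right)} = - \left(\left(-4 + 1\right) + W\right) W = - \left(-3 + W\right) W = - W \left(-3 + W\right)$)
$R{\left(5 \right)} N{\left(-6,-1 \right)} \left(-25\right) = 5 \left(3 - 5\right) \left(-6\right) \left(-25\right) = 5 \left(-2\right) \left(-6\right) \left(-25\right) = \left(-10\right) \left(-6\right) \left(-25\right) = 60 \left(-25\right) = -1500$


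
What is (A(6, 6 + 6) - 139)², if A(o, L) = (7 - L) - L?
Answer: 24336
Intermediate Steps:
A(o, L) = 7 - 2*L
(A(6, 6 + 6) - 139)² = ((7 - 2*(6 + 6)) - 139)² = ((7 - 2*12) - 139)² = ((7 - 24) - 139)² = (-17 - 139)² = (-156)² = 24336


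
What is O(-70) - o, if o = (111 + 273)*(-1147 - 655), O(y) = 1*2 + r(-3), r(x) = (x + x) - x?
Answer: 691967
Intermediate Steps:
r(x) = x (r(x) = 2*x - x = x)
O(y) = -1 (O(y) = 1*2 - 3 = 2 - 3 = -1)
o = -691968 (o = 384*(-1802) = -691968)
O(-70) - o = -1 - 1*(-691968) = -1 + 691968 = 691967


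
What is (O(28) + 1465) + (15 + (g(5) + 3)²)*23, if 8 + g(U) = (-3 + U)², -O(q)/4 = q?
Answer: 1721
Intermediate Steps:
O(q) = -4*q
g(U) = -8 + (-3 + U)²
(O(28) + 1465) + (15 + (g(5) + 3)²)*23 = (-4*28 + 1465) + (15 + ((-8 + (-3 + 5)²) + 3)²)*23 = (-112 + 1465) + (15 + ((-8 + 2²) + 3)²)*23 = 1353 + (15 + ((-8 + 4) + 3)²)*23 = 1353 + (15 + (-4 + 3)²)*23 = 1353 + (15 + (-1)²)*23 = 1353 + (15 + 1)*23 = 1353 + 16*23 = 1353 + 368 = 1721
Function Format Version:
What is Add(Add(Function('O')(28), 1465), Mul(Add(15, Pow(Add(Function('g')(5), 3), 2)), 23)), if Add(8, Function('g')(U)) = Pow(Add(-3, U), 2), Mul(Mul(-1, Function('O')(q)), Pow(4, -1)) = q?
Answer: 1721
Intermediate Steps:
Function('O')(q) = Mul(-4, q)
Function('g')(U) = Add(-8, Pow(Add(-3, U), 2))
Add(Add(Function('O')(28), 1465), Mul(Add(15, Pow(Add(Function('g')(5), 3), 2)), 23)) = Add(Add(Mul(-4, 28), 1465), Mul(Add(15, Pow(Add(Add(-8, Pow(Add(-3, 5), 2)), 3), 2)), 23)) = Add(Add(-112, 1465), Mul(Add(15, Pow(Add(Add(-8, Pow(2, 2)), 3), 2)), 23)) = Add(1353, Mul(Add(15, Pow(Add(Add(-8, 4), 3), 2)), 23)) = Add(1353, Mul(Add(15, Pow(Add(-4, 3), 2)), 23)) = Add(1353, Mul(Add(15, Pow(-1, 2)), 23)) = Add(1353, Mul(Add(15, 1), 23)) = Add(1353, Mul(16, 23)) = Add(1353, 368) = 1721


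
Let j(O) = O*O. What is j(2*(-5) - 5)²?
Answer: 50625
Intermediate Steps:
j(O) = O²
j(2*(-5) - 5)² = ((2*(-5) - 5)²)² = ((-10 - 5)²)² = ((-15)²)² = 225² = 50625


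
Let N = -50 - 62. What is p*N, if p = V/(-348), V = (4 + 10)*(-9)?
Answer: -1176/29 ≈ -40.552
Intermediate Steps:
N = -112
V = -126 (V = 14*(-9) = -126)
p = 21/58 (p = -126/(-348) = -126*(-1/348) = 21/58 ≈ 0.36207)
p*N = (21/58)*(-112) = -1176/29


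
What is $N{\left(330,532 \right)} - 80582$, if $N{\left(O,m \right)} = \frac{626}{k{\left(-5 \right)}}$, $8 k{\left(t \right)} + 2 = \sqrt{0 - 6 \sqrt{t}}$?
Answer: $\frac{2 \left(-83086 + 40291 \sqrt[4]{5} \sqrt{6} \sqrt{- i}\right)}{2 + \sqrt[4]{5} \sqrt{6} \left(- i\right)^{\frac{5}{2}}} \approx -80163.0 + 1838.2 i$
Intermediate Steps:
$k{\left(t \right)} = - \frac{1}{4} + \frac{\sqrt{6} \sqrt{- \sqrt{t}}}{8}$ ($k{\left(t \right)} = - \frac{1}{4} + \frac{\sqrt{0 - 6 \sqrt{t}}}{8} = - \frac{1}{4} + \frac{\sqrt{- 6 \sqrt{t}}}{8} = - \frac{1}{4} + \frac{\sqrt{6} \sqrt{- \sqrt{t}}}{8}$)
$N{\left(O,m \right)} = \frac{626}{- \frac{1}{4} + \frac{\sqrt[4]{5} \sqrt{6} \sqrt{- i}}{8}}$ ($N{\left(O,m \right)} = \frac{626}{- \frac{1}{4} + \frac{\sqrt{6} \sqrt{- \sqrt{-5}}}{8}} = \frac{626}{- \frac{1}{4} + \frac{\sqrt{6} \sqrt{- i \sqrt{5}}}{8}} = \frac{626}{- \frac{1}{4} + \frac{\sqrt{6} \sqrt[4]{5} \sqrt{- i}}{8}} = \frac{626}{- \frac{1}{4} + \frac{\sqrt[4]{5} \sqrt{6} \sqrt{- i}}{8}}$)
$N{\left(330,532 \right)} - 80582 = \frac{5008}{-2 + \sqrt[4]{5} \sqrt{6} \sqrt{- i}} - 80582 = -80582 + \frac{5008}{-2 + \sqrt[4]{5} \sqrt{6} \sqrt{- i}}$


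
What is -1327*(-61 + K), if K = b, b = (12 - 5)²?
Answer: 15924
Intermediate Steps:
b = 49 (b = 7² = 49)
K = 49
-1327*(-61 + K) = -1327*(-61 + 49) = -1327*(-12) = 15924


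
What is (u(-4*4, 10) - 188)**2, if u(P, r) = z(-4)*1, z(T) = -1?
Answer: 35721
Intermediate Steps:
u(P, r) = -1 (u(P, r) = -1*1 = -1)
(u(-4*4, 10) - 188)**2 = (-1 - 188)**2 = (-189)**2 = 35721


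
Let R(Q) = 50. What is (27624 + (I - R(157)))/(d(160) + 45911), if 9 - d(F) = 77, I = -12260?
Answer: 15314/45843 ≈ 0.33405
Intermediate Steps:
d(F) = -68 (d(F) = 9 - 1*77 = 9 - 77 = -68)
(27624 + (I - R(157)))/(d(160) + 45911) = (27624 + (-12260 - 1*50))/(-68 + 45911) = (27624 + (-12260 - 50))/45843 = (27624 - 12310)*(1/45843) = 15314*(1/45843) = 15314/45843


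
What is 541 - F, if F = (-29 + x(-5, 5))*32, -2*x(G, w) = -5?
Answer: 1389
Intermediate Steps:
x(G, w) = 5/2 (x(G, w) = -1/2*(-5) = 5/2)
F = -848 (F = (-29 + 5/2)*32 = -53/2*32 = -848)
541 - F = 541 - 1*(-848) = 541 + 848 = 1389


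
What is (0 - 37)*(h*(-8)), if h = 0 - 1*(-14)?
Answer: 4144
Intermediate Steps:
h = 14 (h = 0 + 14 = 14)
(0 - 37)*(h*(-8)) = (0 - 37)*(14*(-8)) = -37*(-112) = 4144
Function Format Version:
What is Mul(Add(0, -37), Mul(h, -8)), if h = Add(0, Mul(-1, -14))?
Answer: 4144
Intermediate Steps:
h = 14 (h = Add(0, 14) = 14)
Mul(Add(0, -37), Mul(h, -8)) = Mul(Add(0, -37), Mul(14, -8)) = Mul(-37, -112) = 4144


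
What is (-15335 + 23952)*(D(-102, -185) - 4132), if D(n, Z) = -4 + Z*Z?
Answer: 259276913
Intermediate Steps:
D(n, Z) = -4 + Z²
(-15335 + 23952)*(D(-102, -185) - 4132) = (-15335 + 23952)*((-4 + (-185)²) - 4132) = 8617*((-4 + 34225) - 4132) = 8617*(34221 - 4132) = 8617*30089 = 259276913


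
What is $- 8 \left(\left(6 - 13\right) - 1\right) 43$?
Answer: $2752$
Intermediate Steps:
$- 8 \left(\left(6 - 13\right) - 1\right) 43 = - 8 \left(-7 - 1\right) 43 = \left(-8\right) \left(-8\right) 43 = 64 \cdot 43 = 2752$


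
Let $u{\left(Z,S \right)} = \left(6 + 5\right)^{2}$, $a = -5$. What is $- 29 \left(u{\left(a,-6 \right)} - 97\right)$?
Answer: $-696$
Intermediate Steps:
$u{\left(Z,S \right)} = 121$ ($u{\left(Z,S \right)} = 11^{2} = 121$)
$- 29 \left(u{\left(a,-6 \right)} - 97\right) = - 29 \left(121 - 97\right) = \left(-29\right) 24 = -696$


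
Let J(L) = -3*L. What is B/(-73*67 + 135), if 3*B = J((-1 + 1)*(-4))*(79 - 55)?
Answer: 0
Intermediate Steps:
B = 0 (B = ((-3*(-1 + 1)*(-4))*(79 - 55))/3 = (-0*(-4)*24)/3 = (-3*0*24)/3 = (0*24)/3 = (⅓)*0 = 0)
B/(-73*67 + 135) = 0/(-73*67 + 135) = 0/(-4891 + 135) = 0/(-4756) = 0*(-1/4756) = 0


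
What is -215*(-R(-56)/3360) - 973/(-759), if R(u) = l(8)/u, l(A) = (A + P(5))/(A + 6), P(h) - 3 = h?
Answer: 10668769/8330784 ≈ 1.2806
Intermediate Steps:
P(h) = 3 + h
l(A) = (8 + A)/(6 + A) (l(A) = (A + (3 + 5))/(A + 6) = (A + 8)/(6 + A) = (8 + A)/(6 + A))
R(u) = 8/(7*u) (R(u) = ((8 + 8)/(6 + 8))/u = (16/14)/u = ((1/14)*16)/u = 8/(7*u))
-215*(-R(-56)/3360) - 973/(-759) = -215/((-3360/((8/7)/(-56)))) - 973/(-759) = -215/((-3360/((8/7)*(-1/56)))) - 973*(-1/759) = -215/((-3360/(-1/49))) + 973/759 = -215/((-3360*(-49))) + 973/759 = -215/164640 + 973/759 = -215*1/164640 + 973/759 = -43/32928 + 973/759 = 10668769/8330784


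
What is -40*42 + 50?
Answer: -1630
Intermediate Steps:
-40*42 + 50 = -1680 + 50 = -1630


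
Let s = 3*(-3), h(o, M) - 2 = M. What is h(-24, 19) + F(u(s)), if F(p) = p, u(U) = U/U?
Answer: 22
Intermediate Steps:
h(o, M) = 2 + M
s = -9
u(U) = 1
h(-24, 19) + F(u(s)) = (2 + 19) + 1 = 21 + 1 = 22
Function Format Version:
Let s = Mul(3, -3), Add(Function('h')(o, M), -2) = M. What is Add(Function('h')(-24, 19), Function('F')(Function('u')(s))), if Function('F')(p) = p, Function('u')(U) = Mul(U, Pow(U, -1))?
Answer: 22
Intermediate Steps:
Function('h')(o, M) = Add(2, M)
s = -9
Function('u')(U) = 1
Add(Function('h')(-24, 19), Function('F')(Function('u')(s))) = Add(Add(2, 19), 1) = Add(21, 1) = 22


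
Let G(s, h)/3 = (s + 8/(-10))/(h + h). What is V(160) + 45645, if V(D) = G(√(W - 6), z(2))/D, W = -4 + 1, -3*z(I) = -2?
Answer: 36515991/800 + 27*I/640 ≈ 45645.0 + 0.042188*I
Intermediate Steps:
z(I) = ⅔ (z(I) = -⅓*(-2) = ⅔)
W = -3
G(s, h) = 3*(-⅘ + s)/(2*h) (G(s, h) = 3*((s + 8/(-10))/(h + h)) = 3*((s + 8*(-⅒))/((2*h))) = 3*((s - ⅘)*(1/(2*h))) = 3*((-⅘ + s)*(1/(2*h))) = 3*((-⅘ + s)/(2*h)) = 3*(-⅘ + s)/(2*h))
V(D) = (-9/5 + 27*I/4)/D (V(D) = (3*(-4 + 5*√(-3 - 6))/(10*(⅔)))/D = ((3/10)*(3/2)*(-4 + 5*√(-9)))/D = ((3/10)*(3/2)*(-4 + 5*(3*I)))/D = ((3/10)*(3/2)*(-4 + 15*I))/D = (-9/5 + 27*I/4)/D)
V(160) + 45645 = (9/20)*(-4 + 15*I)/160 + 45645 = (9/20)*(1/160)*(-4 + 15*I) + 45645 = (-9/800 + 27*I/640) + 45645 = 36515991/800 + 27*I/640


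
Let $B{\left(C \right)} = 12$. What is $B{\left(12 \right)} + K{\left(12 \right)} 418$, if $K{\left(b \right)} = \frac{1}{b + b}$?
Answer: $\frac{353}{12} \approx 29.417$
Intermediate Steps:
$K{\left(b \right)} = \frac{1}{2 b}$
$B{\left(12 \right)} + K{\left(12 \right)} 418 = 12 + \frac{1}{2 \cdot 12} \cdot 418 = 12 + \frac{1}{2} \cdot \frac{1}{12} \cdot 418 = 12 + \frac{1}{24} \cdot 418 = 12 + \frac{209}{12} = \frac{353}{12}$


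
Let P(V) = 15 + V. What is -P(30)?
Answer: -45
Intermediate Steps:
-P(30) = -(15 + 30) = -1*45 = -45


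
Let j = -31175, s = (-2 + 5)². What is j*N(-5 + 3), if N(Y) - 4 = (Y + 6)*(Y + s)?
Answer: -997600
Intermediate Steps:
s = 9 (s = 3² = 9)
N(Y) = 4 + (6 + Y)*(9 + Y) (N(Y) = 4 + (Y + 6)*(Y + 9) = 4 + (6 + Y)*(9 + Y))
j*N(-5 + 3) = -31175*(58 + (-5 + 3)² + 15*(-5 + 3)) = -31175*(58 + (-2)² + 15*(-2)) = -31175*(58 + 4 - 30) = -31175*32 = -997600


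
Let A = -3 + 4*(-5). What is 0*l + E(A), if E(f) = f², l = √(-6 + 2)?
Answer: 529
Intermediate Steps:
A = -23 (A = -3 - 20 = -23)
l = 2*I (l = √(-4) = 2*I ≈ 2.0*I)
0*l + E(A) = 0*(2*I) + (-23)² = 0 + 529 = 529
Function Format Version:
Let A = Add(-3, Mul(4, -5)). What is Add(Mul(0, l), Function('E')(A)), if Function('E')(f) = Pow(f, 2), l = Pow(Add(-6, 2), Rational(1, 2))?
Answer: 529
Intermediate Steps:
A = -23 (A = Add(-3, -20) = -23)
l = Mul(2, I) (l = Pow(-4, Rational(1, 2)) = Mul(2, I) ≈ Mul(2.0000, I))
Add(Mul(0, l), Function('E')(A)) = Add(Mul(0, Mul(2, I)), Pow(-23, 2)) = Add(0, 529) = 529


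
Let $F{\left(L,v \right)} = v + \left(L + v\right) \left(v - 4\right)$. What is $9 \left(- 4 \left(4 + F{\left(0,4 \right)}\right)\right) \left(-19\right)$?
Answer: $5472$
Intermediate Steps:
$F{\left(L,v \right)} = v + \left(-4 + v\right) \left(L + v\right)$ ($F{\left(L,v \right)} = v + \left(L + v\right) \left(-4 + v\right) = v + \left(-4 + v\right) \left(L + v\right)$)
$9 \left(- 4 \left(4 + F{\left(0,4 \right)}\right)\right) \left(-19\right) = 9 \left(- 4 \left(4 + \left(4^{2} - 0 - 12 + 0 \cdot 4\right)\right)\right) \left(-19\right) = 9 \left(- 4 \left(4 + \left(16 + 0 - 12 + 0\right)\right)\right) \left(-19\right) = 9 \left(- 4 \left(4 + 4\right)\right) \left(-19\right) = 9 \left(\left(-4\right) 8\right) \left(-19\right) = 9 \left(-32\right) \left(-19\right) = \left(-288\right) \left(-19\right) = 5472$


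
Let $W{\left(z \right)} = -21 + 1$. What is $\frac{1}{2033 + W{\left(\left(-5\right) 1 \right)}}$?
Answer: $\frac{1}{2013} \approx 0.00049677$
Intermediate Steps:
$W{\left(z \right)} = -20$
$\frac{1}{2033 + W{\left(\left(-5\right) 1 \right)}} = \frac{1}{2033 - 20} = \frac{1}{2013}$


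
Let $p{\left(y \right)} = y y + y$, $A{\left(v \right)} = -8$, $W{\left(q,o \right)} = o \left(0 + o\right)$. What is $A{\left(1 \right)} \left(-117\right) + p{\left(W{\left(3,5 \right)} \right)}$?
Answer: $1586$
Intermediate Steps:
$W{\left(q,o \right)} = o^{2}$ ($W{\left(q,o \right)} = o o = o^{2}$)
$p{\left(y \right)} = y + y^{2}$ ($p{\left(y \right)} = y^{2} + y = y + y^{2}$)
$A{\left(1 \right)} \left(-117\right) + p{\left(W{\left(3,5 \right)} \right)} = \left(-8\right) \left(-117\right) + 5^{2} \left(1 + 5^{2}\right) = 936 + 25 \left(1 + 25\right) = 936 + 25 \cdot 26 = 936 + 650 = 1586$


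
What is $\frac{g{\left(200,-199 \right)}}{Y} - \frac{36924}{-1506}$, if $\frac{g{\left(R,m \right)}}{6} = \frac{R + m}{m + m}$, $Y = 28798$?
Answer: $\frac{35267354755}{1438431302} \approx 24.518$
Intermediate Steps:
$g{\left(R,m \right)} = \frac{3 \left(R + m\right)}{m}$ ($g{\left(R,m \right)} = 6 \frac{R + m}{m + m} = 6 \frac{R + m}{2 m} = \frac{3 \left(R + m\right)}{m}$)
$\frac{g{\left(200,-199 \right)}}{Y} - \frac{36924}{-1506} = \frac{3 + 3 \cdot 200 \frac{1}{-199}}{28798} - \frac{36924}{-1506} = \left(3 + 3 \cdot 200 \left(- \frac{1}{199}\right)\right) \frac{1}{28798} - - \frac{6154}{251} = \left(3 - \frac{600}{199}\right) \frac{1}{28798} + \frac{6154}{251} = \left(- \frac{3}{199}\right) \frac{1}{28798} + \frac{6154}{251} = - \frac{3}{5730802} + \frac{6154}{251} = \frac{35267354755}{1438431302}$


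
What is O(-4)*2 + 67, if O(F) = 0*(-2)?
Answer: 67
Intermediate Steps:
O(F) = 0
O(-4)*2 + 67 = 0*2 + 67 = 0 + 67 = 67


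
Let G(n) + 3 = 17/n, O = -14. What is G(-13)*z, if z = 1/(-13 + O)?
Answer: 56/351 ≈ 0.15954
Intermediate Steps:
z = -1/27 (z = 1/(-13 - 14) = 1/(-27) = -1/27 ≈ -0.037037)
G(n) = -3 + 17/n
G(-13)*z = (-3 + 17/(-13))*(-1/27) = (-3 + 17*(-1/13))*(-1/27) = (-3 - 17/13)*(-1/27) = -56/13*(-1/27) = 56/351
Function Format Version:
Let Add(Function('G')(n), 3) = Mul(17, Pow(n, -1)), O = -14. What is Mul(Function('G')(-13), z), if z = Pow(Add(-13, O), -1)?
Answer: Rational(56, 351) ≈ 0.15954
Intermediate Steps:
z = Rational(-1, 27) (z = Pow(Add(-13, -14), -1) = Pow(-27, -1) = Rational(-1, 27) ≈ -0.037037)
Function('G')(n) = Add(-3, Mul(17, Pow(n, -1)))
Mul(Function('G')(-13), z) = Mul(Add(-3, Mul(17, Pow(-13, -1))), Rational(-1, 27)) = Mul(Add(-3, Mul(17, Rational(-1, 13))), Rational(-1, 27)) = Mul(Add(-3, Rational(-17, 13)), Rational(-1, 27)) = Mul(Rational(-56, 13), Rational(-1, 27)) = Rational(56, 351)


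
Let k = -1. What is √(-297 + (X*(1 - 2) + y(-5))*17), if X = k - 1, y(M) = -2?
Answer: 3*I*√33 ≈ 17.234*I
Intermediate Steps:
X = -2 (X = -1 - 1 = -2)
√(-297 + (X*(1 - 2) + y(-5))*17) = √(-297 + (-2*(1 - 2) - 2)*17) = √(-297 + (-2*(-1) - 2)*17) = √(-297 + (2 - 2)*17) = √(-297 + 0*17) = √(-297 + 0) = √(-297) = 3*I*√33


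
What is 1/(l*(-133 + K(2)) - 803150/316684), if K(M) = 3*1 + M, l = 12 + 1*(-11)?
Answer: -158342/20669351 ≈ -0.0076607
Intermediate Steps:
l = 1 (l = 12 - 11 = 1)
K(M) = 3 + M
1/(l*(-133 + K(2)) - 803150/316684) = 1/(1*(-133 + (3 + 2)) - 803150/316684) = 1/(1*(-133 + 5) - 803150*1/316684) = 1/(1*(-128) - 401575/158342) = 1/(-128 - 401575/158342) = 1/(-20669351/158342) = -158342/20669351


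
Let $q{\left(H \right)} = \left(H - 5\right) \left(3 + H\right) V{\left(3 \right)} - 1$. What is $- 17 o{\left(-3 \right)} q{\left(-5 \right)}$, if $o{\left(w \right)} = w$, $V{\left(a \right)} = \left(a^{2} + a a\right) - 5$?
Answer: $13209$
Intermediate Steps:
$V{\left(a \right)} = -5 + 2 a^{2}$ ($V{\left(a \right)} = \left(a^{2} + a^{2}\right) - 5 = 2 a^{2} - 5 = -5 + 2 a^{2}$)
$q{\left(H \right)} = -1 + 13 \left(-5 + H\right) \left(3 + H\right)$ ($q{\left(H \right)} = \left(H - 5\right) \left(3 + H\right) \left(-5 + 2 \cdot 3^{2}\right) - 1 = \left(-5 + H\right) \left(3 + H\right) \left(-5 + 2 \cdot 9\right) - 1 = \left(-5 + H\right) \left(3 + H\right) \left(-5 + 18\right) - 1 = \left(-5 + H\right) \left(3 + H\right) 13 - 1 = 13 \left(-5 + H\right) \left(3 + H\right) - 1 = -1 + 13 \left(-5 + H\right) \left(3 + H\right)$)
$- 17 o{\left(-3 \right)} q{\left(-5 \right)} = - 17 \left(- 3 \left(-196 - -130 + 13 \left(-5\right)^{2}\right)\right) = - 17 \left(- 3 \left(-196 + 130 + 13 \cdot 25\right)\right) = - 17 \left(- 3 \left(-196 + 130 + 325\right)\right) = - 17 \left(\left(-3\right) 259\right) = \left(-17\right) \left(-777\right) = 13209$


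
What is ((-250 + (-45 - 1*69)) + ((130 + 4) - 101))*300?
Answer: -99300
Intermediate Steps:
((-250 + (-45 - 1*69)) + ((130 + 4) - 101))*300 = ((-250 + (-45 - 69)) + (134 - 101))*300 = ((-250 - 114) + 33)*300 = (-364 + 33)*300 = -331*300 = -99300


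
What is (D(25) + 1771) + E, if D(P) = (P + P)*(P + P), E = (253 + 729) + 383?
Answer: 5636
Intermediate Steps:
E = 1365 (E = 982 + 383 = 1365)
D(P) = 4*P² (D(P) = (2*P)*(2*P) = 4*P²)
(D(25) + 1771) + E = (4*25² + 1771) + 1365 = (4*625 + 1771) + 1365 = (2500 + 1771) + 1365 = 4271 + 1365 = 5636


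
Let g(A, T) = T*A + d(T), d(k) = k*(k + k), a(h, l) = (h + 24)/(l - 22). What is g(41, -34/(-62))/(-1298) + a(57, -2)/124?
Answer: -898173/19958048 ≈ -0.045003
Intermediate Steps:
a(h, l) = (24 + h)/(-22 + l)
d(k) = 2*k**2 (d(k) = k*(2*k) = 2*k**2)
g(A, T) = 2*T**2 + A*T (g(A, T) = T*A + 2*T**2 = A*T + 2*T**2 = 2*T**2 + A*T)
g(41, -34/(-62))/(-1298) + a(57, -2)/124 = ((-34/(-62))*(41 + 2*(-34/(-62))))/(-1298) + ((24 + 57)/(-22 - 2))/124 = ((-34*(-1/62))*(41 + 2*(-34*(-1/62))))*(-1/1298) + (81/(-24))*(1/124) = (17*(41 + 2*(17/31))/31)*(-1/1298) - 1/24*81*(1/124) = (17*(41 + 34/31)/31)*(-1/1298) - 27/8*1/124 = ((17/31)*(1305/31))*(-1/1298) - 27/992 = (22185/961)*(-1/1298) - 27/992 = -22185/1247378 - 27/992 = -898173/19958048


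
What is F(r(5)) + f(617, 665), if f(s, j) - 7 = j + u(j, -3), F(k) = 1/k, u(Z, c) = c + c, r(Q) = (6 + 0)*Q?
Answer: 19981/30 ≈ 666.03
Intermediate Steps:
r(Q) = 6*Q
u(Z, c) = 2*c
f(s, j) = 1 + j (f(s, j) = 7 + (j + 2*(-3)) = 7 + (j - 6) = 7 + (-6 + j) = 1 + j)
F(r(5)) + f(617, 665) = 1/(6*5) + (1 + 665) = 1/30 + 666 = 19981/30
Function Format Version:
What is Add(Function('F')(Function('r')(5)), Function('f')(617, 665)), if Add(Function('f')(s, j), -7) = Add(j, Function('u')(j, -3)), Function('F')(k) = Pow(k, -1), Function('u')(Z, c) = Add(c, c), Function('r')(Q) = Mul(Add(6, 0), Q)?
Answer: Rational(19981, 30) ≈ 666.03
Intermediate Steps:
Function('r')(Q) = Mul(6, Q)
Function('u')(Z, c) = Mul(2, c)
Function('f')(s, j) = Add(1, j) (Function('f')(s, j) = Add(7, Add(j, Mul(2, -3))) = Add(7, Add(j, -6)) = Add(7, Add(-6, j)) = Add(1, j))
Add(Function('F')(Function('r')(5)), Function('f')(617, 665)) = Add(Pow(Mul(6, 5), -1), Add(1, 665)) = Add(Pow(30, -1), 666) = Add(Rational(1, 30), 666) = Rational(19981, 30)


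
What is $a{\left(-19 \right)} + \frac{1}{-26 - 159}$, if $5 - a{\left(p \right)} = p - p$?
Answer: $\frac{924}{185} \approx 4.9946$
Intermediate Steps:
$a{\left(p \right)} = 5$ ($a{\left(p \right)} = 5 - \left(p - p\right) = 5 - 0 = 5 + 0 = 5$)
$a{\left(-19 \right)} + \frac{1}{-26 - 159} = 5 + \frac{1}{-26 - 159} = 5 + \frac{1}{-185} = 5 - \frac{1}{185} = \frac{924}{185}$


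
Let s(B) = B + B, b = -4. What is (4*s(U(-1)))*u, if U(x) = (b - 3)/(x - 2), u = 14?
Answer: 784/3 ≈ 261.33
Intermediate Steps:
U(x) = -7/(-2 + x) (U(x) = (-4 - 3)/(x - 2) = -7/(-2 + x))
s(B) = 2*B
(4*s(U(-1)))*u = (4*(2*(-7/(-2 - 1))))*14 = (4*(2*(-7/(-3))))*14 = (4*(2*(-7*(-⅓))))*14 = (4*(2*(7/3)))*14 = (4*(14/3))*14 = (56/3)*14 = 784/3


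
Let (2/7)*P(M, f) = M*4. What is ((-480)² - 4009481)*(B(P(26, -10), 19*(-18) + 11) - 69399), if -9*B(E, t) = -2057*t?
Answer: 4933431524098/9 ≈ 5.4816e+11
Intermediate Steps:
P(M, f) = 14*M (P(M, f) = 7*(M*4)/2 = 7*(4*M)/2 = 14*M)
B(E, t) = 2057*t/9 (B(E, t) = -(-2057)*t/9 = 2057*t/9)
((-480)² - 4009481)*(B(P(26, -10), 19*(-18) + 11) - 69399) = ((-480)² - 4009481)*(2057*(19*(-18) + 11)/9 - 69399) = (230400 - 4009481)*(2057*(-342 + 11)/9 - 69399) = -3779081*((2057/9)*(-331) - 69399) = -3779081*(-680867/9 - 69399) = -3779081*(-1305458/9) = 4933431524098/9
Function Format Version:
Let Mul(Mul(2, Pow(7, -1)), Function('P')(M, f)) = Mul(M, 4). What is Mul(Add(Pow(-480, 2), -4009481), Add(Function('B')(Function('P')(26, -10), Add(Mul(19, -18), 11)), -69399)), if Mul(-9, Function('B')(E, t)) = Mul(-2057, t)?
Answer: Rational(4933431524098, 9) ≈ 5.4816e+11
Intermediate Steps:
Function('P')(M, f) = Mul(14, M) (Function('P')(M, f) = Mul(Rational(7, 2), Mul(M, 4)) = Mul(Rational(7, 2), Mul(4, M)) = Mul(14, M))
Function('B')(E, t) = Mul(Rational(2057, 9), t) (Function('B')(E, t) = Mul(Rational(-1, 9), Mul(-2057, t)) = Mul(Rational(2057, 9), t))
Mul(Add(Pow(-480, 2), -4009481), Add(Function('B')(Function('P')(26, -10), Add(Mul(19, -18), 11)), -69399)) = Mul(Add(Pow(-480, 2), -4009481), Add(Mul(Rational(2057, 9), Add(Mul(19, -18), 11)), -69399)) = Mul(Add(230400, -4009481), Add(Mul(Rational(2057, 9), Add(-342, 11)), -69399)) = Mul(-3779081, Add(Mul(Rational(2057, 9), -331), -69399)) = Mul(-3779081, Add(Rational(-680867, 9), -69399)) = Mul(-3779081, Rational(-1305458, 9)) = Rational(4933431524098, 9)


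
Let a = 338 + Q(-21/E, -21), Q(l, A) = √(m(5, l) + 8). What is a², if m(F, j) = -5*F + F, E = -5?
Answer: 114232 + 1352*I*√3 ≈ 1.1423e+5 + 2341.7*I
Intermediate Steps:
m(F, j) = -4*F
Q(l, A) = 2*I*√3 (Q(l, A) = √(-4*5 + 8) = √(-20 + 8) = √(-12) = 2*I*√3)
a = 338 + 2*I*√3 ≈ 338.0 + 3.4641*I
a² = (338 + 2*I*√3)²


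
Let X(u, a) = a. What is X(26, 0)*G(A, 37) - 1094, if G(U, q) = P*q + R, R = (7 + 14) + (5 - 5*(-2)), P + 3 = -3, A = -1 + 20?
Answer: -1094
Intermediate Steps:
A = 19
P = -6 (P = -3 - 3 = -6)
R = 36 (R = 21 + (5 + 10) = 21 + 15 = 36)
G(U, q) = 36 - 6*q (G(U, q) = -6*q + 36 = 36 - 6*q)
X(26, 0)*G(A, 37) - 1094 = 0*(36 - 6*37) - 1094 = 0*(36 - 222) - 1094 = 0*(-186) - 1094 = 0 - 1094 = -1094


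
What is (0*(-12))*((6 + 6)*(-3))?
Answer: 0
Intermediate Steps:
(0*(-12))*((6 + 6)*(-3)) = 0*(12*(-3)) = 0*(-36) = 0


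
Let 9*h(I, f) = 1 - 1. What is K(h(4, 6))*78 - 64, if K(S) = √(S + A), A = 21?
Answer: -64 + 78*√21 ≈ 293.44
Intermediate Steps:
h(I, f) = 0 (h(I, f) = (1 - 1)/9 = (⅑)*0 = 0)
K(S) = √(21 + S) (K(S) = √(S + 21) = √(21 + S))
K(h(4, 6))*78 - 64 = √(21 + 0)*78 - 64 = √21*78 - 64 = 78*√21 - 64 = -64 + 78*√21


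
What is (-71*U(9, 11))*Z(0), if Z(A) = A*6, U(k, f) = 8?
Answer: 0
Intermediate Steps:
Z(A) = 6*A
(-71*U(9, 11))*Z(0) = (-71*8)*(6*0) = -568*0 = 0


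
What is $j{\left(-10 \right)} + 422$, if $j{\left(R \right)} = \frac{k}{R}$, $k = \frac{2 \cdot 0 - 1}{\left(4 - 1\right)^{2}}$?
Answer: $\frac{37981}{90} \approx 422.01$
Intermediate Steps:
$k = - \frac{1}{9}$ ($k = \frac{0 - 1}{3^{2}} = - \frac{1}{9} \approx -0.11111$)
$j{\left(R \right)} = - \frac{1}{9 R}$
$j{\left(-10 \right)} + 422 = - \frac{1}{9 \left(-10\right)} + 422 = \left(- \frac{1}{9}\right) \left(- \frac{1}{10}\right) + 422 = \frac{1}{90} + 422 = \frac{37981}{90}$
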